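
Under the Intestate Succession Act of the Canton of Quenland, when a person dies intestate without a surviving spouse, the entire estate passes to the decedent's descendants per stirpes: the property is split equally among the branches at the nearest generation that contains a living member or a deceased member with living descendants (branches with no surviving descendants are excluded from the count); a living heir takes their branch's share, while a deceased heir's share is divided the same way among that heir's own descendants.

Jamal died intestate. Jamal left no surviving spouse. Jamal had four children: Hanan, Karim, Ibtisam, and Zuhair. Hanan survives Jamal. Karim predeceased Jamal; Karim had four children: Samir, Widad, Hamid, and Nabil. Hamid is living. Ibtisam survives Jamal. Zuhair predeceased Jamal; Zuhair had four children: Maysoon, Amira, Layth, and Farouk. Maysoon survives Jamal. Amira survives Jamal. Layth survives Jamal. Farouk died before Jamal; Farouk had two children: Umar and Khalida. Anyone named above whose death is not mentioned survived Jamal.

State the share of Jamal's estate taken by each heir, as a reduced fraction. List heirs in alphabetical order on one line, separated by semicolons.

Amira 1/16; Hamid 1/16; Hanan 1/4; Ibtisam 1/4; Khalida 1/32; Layth 1/16; Maysoon 1/16; Nabil 1/16; Samir 1/16; Umar 1/32; Widad 1/16

There is no surviving spouse, so the entire estate passes to Jamal's descendants per stirpes.
The estate is divided into 4 equal shares of 1/4 among Hanan, Karim, Ibtisam, Zuhair.
Hanan is living and takes 1/4.
Karim predeceased; the 1/4 allotted to Karim's branch passes to Karim's issue by representation.
The 1/4 is divided into 4 equal shares of 1/16 among Samir, Widad, Hamid, Nabil.
Samir is living and takes 1/16.
Widad is living and takes 1/16.
Hamid is living and takes 1/16.
Nabil is living and takes 1/16.
Ibtisam is living and takes 1/4.
Zuhair predeceased; the 1/4 allotted to Zuhair's branch passes to Zuhair's issue by representation.
The 1/4 is divided into 4 equal shares of 1/16 among Maysoon, Amira, Layth, Farouk.
Maysoon is living and takes 1/16.
Amira is living and takes 1/16.
Layth is living and takes 1/16.
Farouk predeceased; the 1/16 allotted to Farouk's branch passes to Farouk's issue by representation.
The 1/16 is divided into 2 equal shares of 1/32 among Umar, Khalida.
Umar is living and takes 1/32.
Khalida is living and takes 1/32.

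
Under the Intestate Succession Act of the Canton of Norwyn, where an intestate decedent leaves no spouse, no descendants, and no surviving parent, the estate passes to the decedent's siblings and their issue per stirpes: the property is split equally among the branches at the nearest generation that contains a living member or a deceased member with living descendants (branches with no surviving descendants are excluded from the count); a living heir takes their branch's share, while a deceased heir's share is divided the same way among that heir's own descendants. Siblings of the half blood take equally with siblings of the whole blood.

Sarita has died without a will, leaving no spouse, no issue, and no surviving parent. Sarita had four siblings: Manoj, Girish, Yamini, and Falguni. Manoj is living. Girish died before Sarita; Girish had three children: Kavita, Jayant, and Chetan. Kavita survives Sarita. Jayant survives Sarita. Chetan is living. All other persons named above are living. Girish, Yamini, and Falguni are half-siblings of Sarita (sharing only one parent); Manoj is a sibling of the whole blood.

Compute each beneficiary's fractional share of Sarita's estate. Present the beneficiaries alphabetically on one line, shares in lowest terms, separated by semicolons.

No spouse, descendants, or parent survives, so the estate passes to Sarita's siblings per stirpes.
Half-blood and whole-blood siblings take equally under the stated rule.
The estate is divided into 4 equal shares of 1/4 among Manoj, Girish, Yamini, Falguni.
Manoj is living and takes 1/4.
Girish predeceased; the 1/4 allotted to Girish's branch passes to Girish's issue by representation.
The 1/4 is divided into 3 equal shares of 1/12 among Kavita, Jayant, Chetan.
Kavita is living and takes 1/12.
Jayant is living and takes 1/12.
Chetan is living and takes 1/12.
Yamini is living and takes 1/4.
Falguni is living and takes 1/4.

Chetan 1/12; Falguni 1/4; Jayant 1/12; Kavita 1/12; Manoj 1/4; Yamini 1/4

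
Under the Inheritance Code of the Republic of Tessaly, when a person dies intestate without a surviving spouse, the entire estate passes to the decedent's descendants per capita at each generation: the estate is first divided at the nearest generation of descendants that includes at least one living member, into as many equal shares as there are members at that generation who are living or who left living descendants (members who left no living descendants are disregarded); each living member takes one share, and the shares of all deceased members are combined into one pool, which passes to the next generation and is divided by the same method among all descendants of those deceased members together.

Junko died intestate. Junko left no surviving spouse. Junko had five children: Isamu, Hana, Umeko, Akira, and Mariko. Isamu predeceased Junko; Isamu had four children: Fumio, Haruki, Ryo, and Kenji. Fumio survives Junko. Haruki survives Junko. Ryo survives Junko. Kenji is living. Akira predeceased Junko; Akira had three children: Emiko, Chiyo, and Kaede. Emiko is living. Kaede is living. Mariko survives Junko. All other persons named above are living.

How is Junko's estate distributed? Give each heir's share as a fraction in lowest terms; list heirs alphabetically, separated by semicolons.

There is no surviving spouse, so the entire estate passes to Junko's descendants per capita at each generation.
At generation 1 (Isamu, Hana, Umeko, Akira, Mariko) there are 5 shares of (1)/5 = 1/5 each.
Living: Hana, Umeko, and Mariko — each takes 1/5.
Deceased: Isamu and Akira. Their combined 2/5 is pooled and carried to generation 2.
At generation 2 (Fumio, Haruki, Ryo, Kenji, Emiko, Chiyo, Kaede) there are 7 shares of (2/5)/7 = 2/35 each.
Living: Fumio, Haruki, Ryo, Kenji, Emiko, Chiyo, and Kaede — each takes 2/35.

Chiyo 2/35; Emiko 2/35; Fumio 2/35; Hana 1/5; Haruki 2/35; Kaede 2/35; Kenji 2/35; Mariko 1/5; Ryo 2/35; Umeko 1/5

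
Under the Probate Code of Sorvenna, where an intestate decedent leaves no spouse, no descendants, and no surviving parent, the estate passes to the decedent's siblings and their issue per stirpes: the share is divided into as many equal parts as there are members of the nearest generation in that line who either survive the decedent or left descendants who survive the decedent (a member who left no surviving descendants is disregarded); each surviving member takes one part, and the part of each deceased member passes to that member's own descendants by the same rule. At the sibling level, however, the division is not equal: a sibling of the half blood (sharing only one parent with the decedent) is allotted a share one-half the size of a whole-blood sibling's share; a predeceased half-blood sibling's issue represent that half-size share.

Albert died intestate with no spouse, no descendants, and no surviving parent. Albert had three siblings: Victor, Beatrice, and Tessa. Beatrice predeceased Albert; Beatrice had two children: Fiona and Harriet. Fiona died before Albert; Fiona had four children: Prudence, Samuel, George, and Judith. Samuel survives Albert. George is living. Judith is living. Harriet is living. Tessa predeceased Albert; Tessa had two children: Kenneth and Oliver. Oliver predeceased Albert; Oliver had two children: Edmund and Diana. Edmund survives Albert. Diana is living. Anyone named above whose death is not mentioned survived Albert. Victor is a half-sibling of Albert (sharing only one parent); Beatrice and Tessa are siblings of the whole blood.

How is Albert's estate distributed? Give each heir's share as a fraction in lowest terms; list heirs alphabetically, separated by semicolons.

No spouse, descendants, or parent survives, so the estate passes to Albert's siblings per stirpes.
Half-blood siblings count for one-half the weight of whole-blood siblings at the initial division.
Dividing 1 in proportion to weights (total weight 5/2): Victor (weight 1/2) → 1/5; Beatrice (weight 1) → 2/5; Tessa (weight 1) → 2/5.
Victor is living and takes 1/5.
Beatrice predeceased; the 2/5 allotted to Beatrice's branch passes to Beatrice's issue by representation.
The 2/5 is divided into 2 equal shares of 1/5 among Fiona, Harriet.
Fiona predeceased; the 1/5 allotted to Fiona's branch passes to Fiona's issue by representation.
The 1/5 is divided into 4 equal shares of 1/20 among Prudence, Samuel, George, Judith.
Prudence is living and takes 1/20.
Samuel is living and takes 1/20.
George is living and takes 1/20.
Judith is living and takes 1/20.
Harriet is living and takes 1/5.
Tessa predeceased; the 2/5 allotted to Tessa's branch passes to Tessa's issue by representation.
The 2/5 is divided into 2 equal shares of 1/5 among Kenneth, Oliver.
Kenneth is living and takes 1/5.
Oliver predeceased; the 1/5 allotted to Oliver's branch passes to Oliver's issue by representation.
The 1/5 is divided into 2 equal shares of 1/10 among Edmund, Diana.
Edmund is living and takes 1/10.
Diana is living and takes 1/10.

Diana 1/10; Edmund 1/10; George 1/20; Harriet 1/5; Judith 1/20; Kenneth 1/5; Prudence 1/20; Samuel 1/20; Victor 1/5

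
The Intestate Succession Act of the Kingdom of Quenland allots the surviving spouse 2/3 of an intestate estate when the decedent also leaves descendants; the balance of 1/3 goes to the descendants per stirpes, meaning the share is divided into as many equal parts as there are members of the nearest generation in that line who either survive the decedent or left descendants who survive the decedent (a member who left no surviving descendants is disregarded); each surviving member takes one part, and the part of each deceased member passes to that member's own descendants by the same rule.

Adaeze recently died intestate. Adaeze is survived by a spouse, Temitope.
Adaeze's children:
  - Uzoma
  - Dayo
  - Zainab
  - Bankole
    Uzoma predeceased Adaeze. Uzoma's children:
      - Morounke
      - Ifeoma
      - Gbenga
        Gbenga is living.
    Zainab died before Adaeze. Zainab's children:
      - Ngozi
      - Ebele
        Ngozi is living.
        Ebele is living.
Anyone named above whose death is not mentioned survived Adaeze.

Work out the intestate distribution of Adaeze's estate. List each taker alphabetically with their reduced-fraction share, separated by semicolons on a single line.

Temitope, as surviving spouse, takes 2/3.
The remaining 1/3 passes to Adaeze's descendants per stirpes.
The 1/3 is divided into 4 equal shares of 1/12 among Uzoma, Dayo, Zainab, Bankole.
Uzoma predeceased; the 1/12 allotted to Uzoma's branch passes to Uzoma's issue by representation.
The 1/12 is divided into 3 equal shares of 1/36 among Morounke, Ifeoma, Gbenga.
Morounke is living and takes 1/36.
Ifeoma is living and takes 1/36.
Gbenga is living and takes 1/36.
Dayo is living and takes 1/12.
Zainab predeceased; the 1/12 allotted to Zainab's branch passes to Zainab's issue by representation.
The 1/12 is divided into 2 equal shares of 1/24 among Ngozi, Ebele.
Ngozi is living and takes 1/24.
Ebele is living and takes 1/24.
Bankole is living and takes 1/12.

Bankole 1/12; Dayo 1/12; Ebele 1/24; Gbenga 1/36; Ifeoma 1/36; Morounke 1/36; Ngozi 1/24; Temitope 2/3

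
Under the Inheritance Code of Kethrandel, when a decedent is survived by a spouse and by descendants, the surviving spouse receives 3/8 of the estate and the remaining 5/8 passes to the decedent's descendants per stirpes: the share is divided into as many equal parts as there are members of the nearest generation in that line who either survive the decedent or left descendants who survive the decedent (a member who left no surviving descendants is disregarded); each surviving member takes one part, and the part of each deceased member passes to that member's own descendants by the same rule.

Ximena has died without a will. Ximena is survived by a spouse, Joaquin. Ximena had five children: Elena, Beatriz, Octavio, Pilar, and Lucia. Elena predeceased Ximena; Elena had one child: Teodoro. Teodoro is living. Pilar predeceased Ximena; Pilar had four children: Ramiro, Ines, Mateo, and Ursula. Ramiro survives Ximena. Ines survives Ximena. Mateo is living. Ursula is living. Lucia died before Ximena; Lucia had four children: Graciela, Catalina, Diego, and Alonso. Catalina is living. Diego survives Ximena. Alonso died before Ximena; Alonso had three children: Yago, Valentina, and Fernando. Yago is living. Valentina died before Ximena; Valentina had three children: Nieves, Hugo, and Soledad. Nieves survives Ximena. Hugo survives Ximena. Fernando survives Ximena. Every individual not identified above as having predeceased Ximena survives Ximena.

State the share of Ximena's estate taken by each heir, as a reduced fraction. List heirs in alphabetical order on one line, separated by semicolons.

Beatriz 1/8; Catalina 1/32; Diego 1/32; Fernando 1/96; Graciela 1/32; Hugo 1/288; Ines 1/32; Joaquin 3/8; Mateo 1/32; Nieves 1/288; Octavio 1/8; Ramiro 1/32; Soledad 1/288; Teodoro 1/8; Ursula 1/32; Yago 1/96

Joaquin, as surviving spouse, takes 3/8.
The remaining 5/8 passes to Ximena's descendants per stirpes.
The 5/8 is divided into 5 equal shares of 1/8 among Elena, Beatriz, Octavio, Pilar, Lucia.
Elena predeceased; the 1/8 allotted to Elena's branch passes to Elena's issue by representation.
Teodoro is the sole taker at this level and receives the full 1/8.
Beatriz is living and takes 1/8.
Octavio is living and takes 1/8.
Pilar predeceased; the 1/8 allotted to Pilar's branch passes to Pilar's issue by representation.
The 1/8 is divided into 4 equal shares of 1/32 among Ramiro, Ines, Mateo, Ursula.
Ramiro is living and takes 1/32.
Ines is living and takes 1/32.
Mateo is living and takes 1/32.
Ursula is living and takes 1/32.
Lucia predeceased; the 1/8 allotted to Lucia's branch passes to Lucia's issue by representation.
The 1/8 is divided into 4 equal shares of 1/32 among Graciela, Catalina, Diego, Alonso.
Graciela is living and takes 1/32.
Catalina is living and takes 1/32.
Diego is living and takes 1/32.
Alonso predeceased; the 1/32 allotted to Alonso's branch passes to Alonso's issue by representation.
The 1/32 is divided into 3 equal shares of 1/96 among Yago, Valentina, Fernando.
Yago is living and takes 1/96.
Valentina predeceased; the 1/96 allotted to Valentina's branch passes to Valentina's issue by representation.
The 1/96 is divided into 3 equal shares of 1/288 among Nieves, Hugo, Soledad.
Nieves is living and takes 1/288.
Hugo is living and takes 1/288.
Soledad is living and takes 1/288.
Fernando is living and takes 1/96.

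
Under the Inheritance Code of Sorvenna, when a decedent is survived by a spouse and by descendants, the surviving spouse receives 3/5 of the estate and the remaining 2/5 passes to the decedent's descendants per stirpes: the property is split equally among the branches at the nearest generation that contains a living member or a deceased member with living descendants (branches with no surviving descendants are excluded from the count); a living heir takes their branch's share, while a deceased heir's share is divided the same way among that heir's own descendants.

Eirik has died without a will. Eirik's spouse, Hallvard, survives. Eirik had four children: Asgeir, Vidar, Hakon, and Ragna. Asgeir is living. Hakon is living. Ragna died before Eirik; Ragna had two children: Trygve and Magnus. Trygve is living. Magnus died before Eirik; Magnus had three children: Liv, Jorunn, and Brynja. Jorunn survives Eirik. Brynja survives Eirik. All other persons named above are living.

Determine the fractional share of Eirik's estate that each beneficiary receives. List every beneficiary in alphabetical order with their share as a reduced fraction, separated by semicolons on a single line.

Hallvard, as surviving spouse, takes 3/5.
The remaining 2/5 passes to Eirik's descendants per stirpes.
The 2/5 is divided into 4 equal shares of 1/10 among Asgeir, Vidar, Hakon, Ragna.
Asgeir is living and takes 1/10.
Vidar is living and takes 1/10.
Hakon is living and takes 1/10.
Ragna predeceased; the 1/10 allotted to Ragna's branch passes to Ragna's issue by representation.
The 1/10 is divided into 2 equal shares of 1/20 among Trygve, Magnus.
Trygve is living and takes 1/20.
Magnus predeceased; the 1/20 allotted to Magnus's branch passes to Magnus's issue by representation.
The 1/20 is divided into 3 equal shares of 1/60 among Liv, Jorunn, Brynja.
Liv is living and takes 1/60.
Jorunn is living and takes 1/60.
Brynja is living and takes 1/60.

Asgeir 1/10; Brynja 1/60; Hakon 1/10; Hallvard 3/5; Jorunn 1/60; Liv 1/60; Trygve 1/20; Vidar 1/10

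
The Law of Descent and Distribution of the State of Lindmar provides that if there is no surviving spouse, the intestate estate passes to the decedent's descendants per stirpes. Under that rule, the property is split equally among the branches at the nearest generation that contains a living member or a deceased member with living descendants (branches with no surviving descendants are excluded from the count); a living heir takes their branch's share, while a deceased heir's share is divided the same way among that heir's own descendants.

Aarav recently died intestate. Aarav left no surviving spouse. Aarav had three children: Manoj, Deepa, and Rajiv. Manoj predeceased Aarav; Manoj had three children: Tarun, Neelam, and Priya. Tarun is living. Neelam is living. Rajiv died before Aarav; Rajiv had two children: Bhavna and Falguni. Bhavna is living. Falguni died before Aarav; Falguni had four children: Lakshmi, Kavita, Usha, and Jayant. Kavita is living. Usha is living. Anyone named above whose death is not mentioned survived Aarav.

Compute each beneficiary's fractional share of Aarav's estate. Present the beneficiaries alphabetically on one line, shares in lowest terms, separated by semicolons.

There is no surviving spouse, so the entire estate passes to Aarav's descendants per stirpes.
The estate is divided into 3 equal shares of 1/3 among Manoj, Deepa, Rajiv.
Manoj predeceased; the 1/3 allotted to Manoj's branch passes to Manoj's issue by representation.
The 1/3 is divided into 3 equal shares of 1/9 among Tarun, Neelam, Priya.
Tarun is living and takes 1/9.
Neelam is living and takes 1/9.
Priya is living and takes 1/9.
Deepa is living and takes 1/3.
Rajiv predeceased; the 1/3 allotted to Rajiv's branch passes to Rajiv's issue by representation.
The 1/3 is divided into 2 equal shares of 1/6 among Bhavna, Falguni.
Bhavna is living and takes 1/6.
Falguni predeceased; the 1/6 allotted to Falguni's branch passes to Falguni's issue by representation.
The 1/6 is divided into 4 equal shares of 1/24 among Lakshmi, Kavita, Usha, Jayant.
Lakshmi is living and takes 1/24.
Kavita is living and takes 1/24.
Usha is living and takes 1/24.
Jayant is living and takes 1/24.

Bhavna 1/6; Deepa 1/3; Jayant 1/24; Kavita 1/24; Lakshmi 1/24; Neelam 1/9; Priya 1/9; Tarun 1/9; Usha 1/24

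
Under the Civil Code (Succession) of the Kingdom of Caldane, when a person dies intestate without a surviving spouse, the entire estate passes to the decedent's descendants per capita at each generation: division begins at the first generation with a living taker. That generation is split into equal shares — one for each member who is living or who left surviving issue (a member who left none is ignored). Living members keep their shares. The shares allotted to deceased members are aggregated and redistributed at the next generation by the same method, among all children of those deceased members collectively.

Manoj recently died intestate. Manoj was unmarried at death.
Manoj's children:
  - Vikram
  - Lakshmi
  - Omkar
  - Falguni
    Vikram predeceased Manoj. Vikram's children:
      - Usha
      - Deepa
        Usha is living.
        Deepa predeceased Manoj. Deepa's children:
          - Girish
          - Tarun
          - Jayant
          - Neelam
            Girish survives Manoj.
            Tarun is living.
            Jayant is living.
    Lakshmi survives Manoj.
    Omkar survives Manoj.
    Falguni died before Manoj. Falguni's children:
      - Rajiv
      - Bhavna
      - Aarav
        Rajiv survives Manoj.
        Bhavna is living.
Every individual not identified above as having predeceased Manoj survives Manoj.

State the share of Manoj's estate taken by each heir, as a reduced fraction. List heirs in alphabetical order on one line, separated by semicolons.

Aarav 1/10; Bhavna 1/10; Girish 1/40; Jayant 1/40; Lakshmi 1/4; Neelam 1/40; Omkar 1/4; Rajiv 1/10; Tarun 1/40; Usha 1/10

There is no surviving spouse, so the entire estate passes to Manoj's descendants per capita at each generation.
At generation 1 (Vikram, Lakshmi, Omkar, Falguni) there are 4 shares of (1)/4 = 1/4 each.
Living: Lakshmi and Omkar — each takes 1/4.
Deceased: Vikram and Falguni. Their combined 1/2 is pooled and carried to generation 2.
At generation 2 (Usha, Deepa, Rajiv, Bhavna, Aarav) there are 5 shares of (1/2)/5 = 1/10 each.
Living: Usha, Rajiv, Bhavna, and Aarav — each takes 1/10.
Deceased: Deepa. That 1/10 share is carried to generation 3.
At generation 3 (Girish, Tarun, Jayant, Neelam) there are 4 shares of (1/10)/4 = 1/40 each.
Living: Girish, Tarun, Jayant, and Neelam — each takes 1/40.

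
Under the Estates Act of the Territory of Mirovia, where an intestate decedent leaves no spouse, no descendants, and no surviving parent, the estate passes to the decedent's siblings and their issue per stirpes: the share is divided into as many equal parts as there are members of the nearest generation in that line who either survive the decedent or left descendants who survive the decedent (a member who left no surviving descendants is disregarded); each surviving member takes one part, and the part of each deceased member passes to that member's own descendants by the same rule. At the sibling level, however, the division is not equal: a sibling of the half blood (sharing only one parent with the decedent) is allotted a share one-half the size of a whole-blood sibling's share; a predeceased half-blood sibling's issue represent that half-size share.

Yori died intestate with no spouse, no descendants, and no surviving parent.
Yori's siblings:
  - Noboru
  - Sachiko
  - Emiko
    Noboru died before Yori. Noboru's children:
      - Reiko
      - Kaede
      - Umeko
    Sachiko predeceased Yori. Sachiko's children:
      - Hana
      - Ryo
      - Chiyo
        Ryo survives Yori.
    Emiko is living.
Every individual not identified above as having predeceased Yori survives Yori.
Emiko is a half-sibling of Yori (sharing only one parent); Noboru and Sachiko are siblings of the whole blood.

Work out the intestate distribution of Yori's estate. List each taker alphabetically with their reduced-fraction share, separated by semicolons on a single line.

No spouse, descendants, or parent survives, so the estate passes to Yori's siblings per stirpes.
Half-blood siblings count for one-half the weight of whole-blood siblings at the initial division.
Dividing 1 in proportion to weights (total weight 5/2): Noboru (weight 1) → 2/5; Sachiko (weight 1) → 2/5; Emiko (weight 1/2) → 1/5.
Noboru predeceased; the 2/5 allotted to Noboru's branch passes to Noboru's issue by representation.
The 2/5 is divided into 3 equal shares of 2/15 among Reiko, Kaede, Umeko.
Reiko is living and takes 2/15.
Kaede is living and takes 2/15.
Umeko is living and takes 2/15.
Sachiko predeceased; the 2/5 allotted to Sachiko's branch passes to Sachiko's issue by representation.
The 2/5 is divided into 3 equal shares of 2/15 among Hana, Ryo, Chiyo.
Hana is living and takes 2/15.
Ryo is living and takes 2/15.
Chiyo is living and takes 2/15.
Emiko is living and takes 1/5.

Chiyo 2/15; Emiko 1/5; Hana 2/15; Kaede 2/15; Reiko 2/15; Ryo 2/15; Umeko 2/15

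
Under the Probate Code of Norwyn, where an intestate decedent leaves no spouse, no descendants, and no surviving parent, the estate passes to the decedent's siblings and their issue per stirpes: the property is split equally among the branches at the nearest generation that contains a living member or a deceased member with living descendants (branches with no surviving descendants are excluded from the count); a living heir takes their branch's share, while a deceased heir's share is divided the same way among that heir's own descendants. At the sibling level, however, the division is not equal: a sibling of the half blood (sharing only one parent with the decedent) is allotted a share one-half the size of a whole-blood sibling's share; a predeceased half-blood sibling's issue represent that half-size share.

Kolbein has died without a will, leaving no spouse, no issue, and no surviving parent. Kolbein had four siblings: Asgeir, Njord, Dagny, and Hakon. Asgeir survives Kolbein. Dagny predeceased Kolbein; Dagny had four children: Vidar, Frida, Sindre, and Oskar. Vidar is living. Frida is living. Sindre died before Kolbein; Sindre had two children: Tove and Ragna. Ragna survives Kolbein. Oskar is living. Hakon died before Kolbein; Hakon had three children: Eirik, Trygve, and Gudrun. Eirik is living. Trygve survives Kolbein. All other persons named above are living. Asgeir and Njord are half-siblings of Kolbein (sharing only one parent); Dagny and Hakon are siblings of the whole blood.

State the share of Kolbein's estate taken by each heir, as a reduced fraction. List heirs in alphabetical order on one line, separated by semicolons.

No spouse, descendants, or parent survives, so the estate passes to Kolbein's siblings per stirpes.
Half-blood siblings count for one-half the weight of whole-blood siblings at the initial division.
Dividing 1 in proportion to weights (total weight 3): Asgeir (weight 1/2) → 1/6; Njord (weight 1/2) → 1/6; Dagny (weight 1) → 1/3; Hakon (weight 1) → 1/3.
Asgeir is living and takes 1/6.
Njord is living and takes 1/6.
Dagny predeceased; the 1/3 allotted to Dagny's branch passes to Dagny's issue by representation.
The 1/3 is divided into 4 equal shares of 1/12 among Vidar, Frida, Sindre, Oskar.
Vidar is living and takes 1/12.
Frida is living and takes 1/12.
Sindre predeceased; the 1/12 allotted to Sindre's branch passes to Sindre's issue by representation.
The 1/12 is divided into 2 equal shares of 1/24 among Tove, Ragna.
Tove is living and takes 1/24.
Ragna is living and takes 1/24.
Oskar is living and takes 1/12.
Hakon predeceased; the 1/3 allotted to Hakon's branch passes to Hakon's issue by representation.
The 1/3 is divided into 3 equal shares of 1/9 among Eirik, Trygve, Gudrun.
Eirik is living and takes 1/9.
Trygve is living and takes 1/9.
Gudrun is living and takes 1/9.

Asgeir 1/6; Eirik 1/9; Frida 1/12; Gudrun 1/9; Njord 1/6; Oskar 1/12; Ragna 1/24; Tove 1/24; Trygve 1/9; Vidar 1/12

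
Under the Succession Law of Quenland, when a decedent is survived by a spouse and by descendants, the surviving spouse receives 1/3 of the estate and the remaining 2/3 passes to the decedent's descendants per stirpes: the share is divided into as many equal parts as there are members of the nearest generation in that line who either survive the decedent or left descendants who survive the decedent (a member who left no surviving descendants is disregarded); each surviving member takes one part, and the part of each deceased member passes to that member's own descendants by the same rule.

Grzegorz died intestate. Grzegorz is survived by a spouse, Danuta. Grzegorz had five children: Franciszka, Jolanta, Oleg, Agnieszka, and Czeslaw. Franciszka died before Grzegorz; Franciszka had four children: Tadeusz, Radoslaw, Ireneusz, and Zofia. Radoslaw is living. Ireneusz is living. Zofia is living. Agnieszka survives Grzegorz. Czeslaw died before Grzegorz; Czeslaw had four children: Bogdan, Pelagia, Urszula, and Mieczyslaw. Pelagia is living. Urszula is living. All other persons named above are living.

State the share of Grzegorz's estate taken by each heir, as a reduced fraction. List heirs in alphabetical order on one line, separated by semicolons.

Agnieszka 2/15; Bogdan 1/30; Danuta 1/3; Ireneusz 1/30; Jolanta 2/15; Mieczyslaw 1/30; Oleg 2/15; Pelagia 1/30; Radoslaw 1/30; Tadeusz 1/30; Urszula 1/30; Zofia 1/30

Danuta, as surviving spouse, takes 1/3.
The remaining 2/3 passes to Grzegorz's descendants per stirpes.
The 2/3 is divided into 5 equal shares of 2/15 among Franciszka, Jolanta, Oleg, Agnieszka, Czeslaw.
Franciszka predeceased; the 2/15 allotted to Franciszka's branch passes to Franciszka's issue by representation.
The 2/15 is divided into 4 equal shares of 1/30 among Tadeusz, Radoslaw, Ireneusz, Zofia.
Tadeusz is living and takes 1/30.
Radoslaw is living and takes 1/30.
Ireneusz is living and takes 1/30.
Zofia is living and takes 1/30.
Jolanta is living and takes 2/15.
Oleg is living and takes 2/15.
Agnieszka is living and takes 2/15.
Czeslaw predeceased; the 2/15 allotted to Czeslaw's branch passes to Czeslaw's issue by representation.
The 2/15 is divided into 4 equal shares of 1/30 among Bogdan, Pelagia, Urszula, Mieczyslaw.
Bogdan is living and takes 1/30.
Pelagia is living and takes 1/30.
Urszula is living and takes 1/30.
Mieczyslaw is living and takes 1/30.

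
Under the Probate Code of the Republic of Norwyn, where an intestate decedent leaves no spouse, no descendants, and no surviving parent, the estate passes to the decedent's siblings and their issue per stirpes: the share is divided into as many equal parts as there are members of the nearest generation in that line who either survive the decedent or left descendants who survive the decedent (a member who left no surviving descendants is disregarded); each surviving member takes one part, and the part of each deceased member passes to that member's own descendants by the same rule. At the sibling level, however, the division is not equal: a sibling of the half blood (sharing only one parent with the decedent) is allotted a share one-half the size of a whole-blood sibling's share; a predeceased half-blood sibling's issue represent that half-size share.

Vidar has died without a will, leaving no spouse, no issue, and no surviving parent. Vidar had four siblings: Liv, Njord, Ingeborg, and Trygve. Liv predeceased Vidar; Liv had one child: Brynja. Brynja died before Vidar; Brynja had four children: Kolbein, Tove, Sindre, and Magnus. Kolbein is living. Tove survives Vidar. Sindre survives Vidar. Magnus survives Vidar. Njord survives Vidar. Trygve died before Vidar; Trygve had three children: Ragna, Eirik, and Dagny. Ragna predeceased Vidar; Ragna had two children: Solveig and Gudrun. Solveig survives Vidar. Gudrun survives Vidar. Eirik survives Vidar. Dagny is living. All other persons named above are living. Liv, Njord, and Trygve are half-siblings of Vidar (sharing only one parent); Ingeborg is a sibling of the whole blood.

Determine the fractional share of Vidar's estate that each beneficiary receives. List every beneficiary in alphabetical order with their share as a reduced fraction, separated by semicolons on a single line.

Dagny 1/15; Eirik 1/15; Gudrun 1/30; Ingeborg 2/5; Kolbein 1/20; Magnus 1/20; Njord 1/5; Sindre 1/20; Solveig 1/30; Tove 1/20

No spouse, descendants, or parent survives, so the estate passes to Vidar's siblings per stirpes.
Half-blood siblings count for one-half the weight of whole-blood siblings at the initial division.
Dividing 1 in proportion to weights (total weight 5/2): Liv (weight 1/2) → 1/5; Njord (weight 1/2) → 1/5; Ingeborg (weight 1) → 2/5; Trygve (weight 1/2) → 1/5.
Liv predeceased; the 1/5 allotted to Liv's branch passes to Liv's issue by representation.
Brynja's line is the sole branch at this level, so the full 1/5 passes to Brynja's issue by representation.
The 1/5 is divided into 4 equal shares of 1/20 among Kolbein, Tove, Sindre, Magnus.
Kolbein is living and takes 1/20.
Tove is living and takes 1/20.
Sindre is living and takes 1/20.
Magnus is living and takes 1/20.
Njord is living and takes 1/5.
Ingeborg is living and takes 2/5.
Trygve predeceased; the 1/5 allotted to Trygve's branch passes to Trygve's issue by representation.
The 1/5 is divided into 3 equal shares of 1/15 among Ragna, Eirik, Dagny.
Ragna predeceased; the 1/15 allotted to Ragna's branch passes to Ragna's issue by representation.
The 1/15 is divided into 2 equal shares of 1/30 among Solveig, Gudrun.
Solveig is living and takes 1/30.
Gudrun is living and takes 1/30.
Eirik is living and takes 1/15.
Dagny is living and takes 1/15.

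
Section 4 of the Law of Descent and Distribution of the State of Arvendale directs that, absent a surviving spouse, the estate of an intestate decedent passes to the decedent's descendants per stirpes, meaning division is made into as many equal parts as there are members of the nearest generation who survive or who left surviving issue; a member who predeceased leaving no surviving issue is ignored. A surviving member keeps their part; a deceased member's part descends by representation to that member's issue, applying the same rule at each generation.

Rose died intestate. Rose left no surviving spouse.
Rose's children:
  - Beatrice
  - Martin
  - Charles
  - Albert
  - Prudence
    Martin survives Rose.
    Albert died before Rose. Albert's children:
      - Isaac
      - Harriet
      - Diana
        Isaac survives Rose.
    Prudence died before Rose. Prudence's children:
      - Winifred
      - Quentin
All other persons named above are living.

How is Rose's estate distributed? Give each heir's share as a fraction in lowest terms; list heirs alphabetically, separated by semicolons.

There is no surviving spouse, so the entire estate passes to Rose's descendants per stirpes.
The estate is divided into 5 equal shares of 1/5 among Beatrice, Martin, Charles, Albert, Prudence.
Beatrice is living and takes 1/5.
Martin is living and takes 1/5.
Charles is living and takes 1/5.
Albert predeceased; the 1/5 allotted to Albert's branch passes to Albert's issue by representation.
The 1/5 is divided into 3 equal shares of 1/15 among Isaac, Harriet, Diana.
Isaac is living and takes 1/15.
Harriet is living and takes 1/15.
Diana is living and takes 1/15.
Prudence predeceased; the 1/5 allotted to Prudence's branch passes to Prudence's issue by representation.
The 1/5 is divided into 2 equal shares of 1/10 among Winifred, Quentin.
Winifred is living and takes 1/10.
Quentin is living and takes 1/10.

Beatrice 1/5; Charles 1/5; Diana 1/15; Harriet 1/15; Isaac 1/15; Martin 1/5; Quentin 1/10; Winifred 1/10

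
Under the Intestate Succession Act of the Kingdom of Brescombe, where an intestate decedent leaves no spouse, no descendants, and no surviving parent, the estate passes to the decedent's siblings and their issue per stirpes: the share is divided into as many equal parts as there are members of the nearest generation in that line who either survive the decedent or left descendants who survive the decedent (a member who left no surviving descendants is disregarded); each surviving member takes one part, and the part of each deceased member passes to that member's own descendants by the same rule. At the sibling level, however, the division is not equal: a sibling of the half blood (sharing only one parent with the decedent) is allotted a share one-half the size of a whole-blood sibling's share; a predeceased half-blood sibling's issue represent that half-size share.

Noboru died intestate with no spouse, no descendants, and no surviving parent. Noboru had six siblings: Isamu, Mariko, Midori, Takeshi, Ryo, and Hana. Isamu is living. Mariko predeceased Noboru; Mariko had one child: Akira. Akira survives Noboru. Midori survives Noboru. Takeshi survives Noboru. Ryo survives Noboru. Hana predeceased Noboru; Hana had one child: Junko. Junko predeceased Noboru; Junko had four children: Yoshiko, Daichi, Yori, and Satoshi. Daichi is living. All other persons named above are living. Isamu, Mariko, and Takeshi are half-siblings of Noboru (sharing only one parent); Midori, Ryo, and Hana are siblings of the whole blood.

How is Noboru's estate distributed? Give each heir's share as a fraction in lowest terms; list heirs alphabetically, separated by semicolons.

No spouse, descendants, or parent survives, so the estate passes to Noboru's siblings per stirpes.
Half-blood siblings count for one-half the weight of whole-blood siblings at the initial division.
Dividing 1 in proportion to weights (total weight 9/2): Isamu (weight 1/2) → 1/9; Mariko (weight 1/2) → 1/9; Midori (weight 1) → 2/9; Takeshi (weight 1/2) → 1/9; Ryo (weight 1) → 2/9; Hana (weight 1) → 2/9.
Isamu is living and takes 1/9.
Mariko predeceased; the 1/9 allotted to Mariko's branch passes to Mariko's issue by representation.
Akira is the sole taker at this level and receives the full 1/9.
Midori is living and takes 2/9.
Takeshi is living and takes 1/9.
Ryo is living and takes 2/9.
Hana predeceased; the 2/9 allotted to Hana's branch passes to Hana's issue by representation.
Junko's line is the sole branch at this level, so the full 2/9 passes to Junko's issue by representation.
The 2/9 is divided into 4 equal shares of 1/18 among Yoshiko, Daichi, Yori, Satoshi.
Yoshiko is living and takes 1/18.
Daichi is living and takes 1/18.
Yori is living and takes 1/18.
Satoshi is living and takes 1/18.

Akira 1/9; Daichi 1/18; Isamu 1/9; Midori 2/9; Ryo 2/9; Satoshi 1/18; Takeshi 1/9; Yori 1/18; Yoshiko 1/18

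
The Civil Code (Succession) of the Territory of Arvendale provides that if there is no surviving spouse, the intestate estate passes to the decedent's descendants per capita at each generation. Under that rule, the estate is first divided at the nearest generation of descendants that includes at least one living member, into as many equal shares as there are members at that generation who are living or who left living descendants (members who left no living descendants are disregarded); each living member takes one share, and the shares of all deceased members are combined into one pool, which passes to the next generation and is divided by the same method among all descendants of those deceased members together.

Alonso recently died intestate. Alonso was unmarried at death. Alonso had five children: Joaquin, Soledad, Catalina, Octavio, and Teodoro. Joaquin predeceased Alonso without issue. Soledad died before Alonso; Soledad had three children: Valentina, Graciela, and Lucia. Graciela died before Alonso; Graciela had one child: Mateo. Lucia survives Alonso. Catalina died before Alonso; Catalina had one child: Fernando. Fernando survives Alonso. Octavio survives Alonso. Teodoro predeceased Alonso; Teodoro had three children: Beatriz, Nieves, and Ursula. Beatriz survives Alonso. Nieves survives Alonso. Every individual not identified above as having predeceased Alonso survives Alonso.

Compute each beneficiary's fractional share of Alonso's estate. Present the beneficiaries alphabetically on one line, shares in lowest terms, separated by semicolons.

Beatriz 3/28; Fernando 3/28; Lucia 3/28; Mateo 3/28; Nieves 3/28; Octavio 1/4; Ursula 3/28; Valentina 3/28

There is no surviving spouse, so the entire estate passes to Alonso's descendants per capita at each generation.
At generation 1 (Soledad, Catalina, Octavio, Teodoro) there are 4 shares of (1)/4 = 1/4 each.
Living: Octavio — each takes 1/4.
Deceased: Soledad, Catalina, and Teodoro. Their combined 3/4 is pooled and carried to generation 2.
At generation 2 (Valentina, Graciela, Lucia, Fernando, Beatriz, Nieves, Ursula) there are 7 shares of (3/4)/7 = 3/28 each.
Living: Valentina, Lucia, Fernando, Beatriz, Nieves, and Ursula — each takes 3/28.
Deceased: Graciela. That 3/28 share is carried to generation 3.
At generation 3 (Mateo) there are 1 shares of (3/28)/1 = 3/28 each.
Living: Mateo — each takes 3/28.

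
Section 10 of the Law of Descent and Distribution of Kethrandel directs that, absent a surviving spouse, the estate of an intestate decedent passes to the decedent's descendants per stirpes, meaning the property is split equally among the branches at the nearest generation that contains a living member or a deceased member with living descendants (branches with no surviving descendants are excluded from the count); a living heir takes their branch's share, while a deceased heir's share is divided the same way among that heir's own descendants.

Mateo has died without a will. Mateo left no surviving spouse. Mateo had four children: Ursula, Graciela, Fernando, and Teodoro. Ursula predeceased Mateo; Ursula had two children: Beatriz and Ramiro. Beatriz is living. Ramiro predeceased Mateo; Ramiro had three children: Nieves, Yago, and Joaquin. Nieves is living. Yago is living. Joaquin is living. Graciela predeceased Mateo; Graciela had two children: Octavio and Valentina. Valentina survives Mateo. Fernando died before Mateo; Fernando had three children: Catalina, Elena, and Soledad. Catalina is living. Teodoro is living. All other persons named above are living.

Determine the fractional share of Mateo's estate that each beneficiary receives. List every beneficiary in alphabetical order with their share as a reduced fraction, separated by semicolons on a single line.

Beatriz 1/8; Catalina 1/12; Elena 1/12; Joaquin 1/24; Nieves 1/24; Octavio 1/8; Soledad 1/12; Teodoro 1/4; Valentina 1/8; Yago 1/24

There is no surviving spouse, so the entire estate passes to Mateo's descendants per stirpes.
The estate is divided into 4 equal shares of 1/4 among Ursula, Graciela, Fernando, Teodoro.
Ursula predeceased; the 1/4 allotted to Ursula's branch passes to Ursula's issue by representation.
The 1/4 is divided into 2 equal shares of 1/8 among Beatriz, Ramiro.
Beatriz is living and takes 1/8.
Ramiro predeceased; the 1/8 allotted to Ramiro's branch passes to Ramiro's issue by representation.
The 1/8 is divided into 3 equal shares of 1/24 among Nieves, Yago, Joaquin.
Nieves is living and takes 1/24.
Yago is living and takes 1/24.
Joaquin is living and takes 1/24.
Graciela predeceased; the 1/4 allotted to Graciela's branch passes to Graciela's issue by representation.
The 1/4 is divided into 2 equal shares of 1/8 among Octavio, Valentina.
Octavio is living and takes 1/8.
Valentina is living and takes 1/8.
Fernando predeceased; the 1/4 allotted to Fernando's branch passes to Fernando's issue by representation.
The 1/4 is divided into 3 equal shares of 1/12 among Catalina, Elena, Soledad.
Catalina is living and takes 1/12.
Elena is living and takes 1/12.
Soledad is living and takes 1/12.
Teodoro is living and takes 1/4.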